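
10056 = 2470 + 7586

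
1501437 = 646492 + 854945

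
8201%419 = 240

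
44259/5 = 8851+4/5 = 8851.80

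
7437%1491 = 1473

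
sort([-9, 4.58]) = [-9, 4.58]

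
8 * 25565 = 204520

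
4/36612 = 1/9153 ≈ 0.000109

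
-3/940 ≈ -0.00319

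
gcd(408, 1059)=3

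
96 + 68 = 164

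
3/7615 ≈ 0.000394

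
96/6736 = 6/421 ≈ 0.0143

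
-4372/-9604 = 1093/2401 ≈ 0.455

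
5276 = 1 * 5276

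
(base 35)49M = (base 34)4I1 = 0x1475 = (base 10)5237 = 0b1010001110101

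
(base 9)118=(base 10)98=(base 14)70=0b1100010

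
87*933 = 81171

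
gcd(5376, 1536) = 768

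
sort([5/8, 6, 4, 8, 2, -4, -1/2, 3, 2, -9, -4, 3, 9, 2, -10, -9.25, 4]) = [-10, -9.25, -9, -4, -4, -1/2, 5/8, 2, 2, 2, 3, 3, 4, 4, 6, 8, 9]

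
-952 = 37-989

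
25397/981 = 25+8/9 ≈ 25.89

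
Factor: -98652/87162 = -1*2^1*73^(-1)*199^(-1)*8221^1 = -16442/14527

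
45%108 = 45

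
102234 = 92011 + 10223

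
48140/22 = 2188 + 2/11 ≈ 2188.18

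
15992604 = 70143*228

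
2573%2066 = 507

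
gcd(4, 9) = 1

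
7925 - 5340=2585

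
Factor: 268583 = 7^1*17^1*37^1*61^1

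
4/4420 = 1/1105 ≈ 0.000905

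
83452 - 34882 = 48570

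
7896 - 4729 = 3167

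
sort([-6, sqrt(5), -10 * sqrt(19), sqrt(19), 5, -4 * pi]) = [-10 * sqrt(19), -4 * pi, -6, sqrt(5), sqrt(19), 5]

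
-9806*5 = -49030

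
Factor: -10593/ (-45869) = 3^2*11^1*107^1*45869^ (-1)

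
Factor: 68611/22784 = 2^(-8) * 89^(-1) * 68611^1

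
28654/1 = 28654 = 28654.00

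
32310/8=4038+3/4=4038.75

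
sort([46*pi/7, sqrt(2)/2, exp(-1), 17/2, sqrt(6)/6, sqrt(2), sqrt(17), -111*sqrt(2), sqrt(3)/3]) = [-111*sqrt(2), exp(-1), sqrt(6)/6, sqrt(3)/3, sqrt(2)/2, sqrt(2), sqrt(17), 17/2, 46*pi/7]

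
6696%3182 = 332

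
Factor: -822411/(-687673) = 3^2*7^(-1)*23^1*29^1*31^(-1)*137^1*3169^(-1)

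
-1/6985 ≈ -0.000143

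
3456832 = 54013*64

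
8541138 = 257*33234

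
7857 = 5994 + 1863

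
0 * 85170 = 0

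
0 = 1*0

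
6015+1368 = 7383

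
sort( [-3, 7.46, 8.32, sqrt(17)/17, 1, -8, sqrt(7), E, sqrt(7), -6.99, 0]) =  [-8, -6.99, -3, 0, sqrt(17)/17, 1, sqrt(7), sqrt(7), E, 7.46, 8.32]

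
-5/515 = -1/103 ≈ -0.00971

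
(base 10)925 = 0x39d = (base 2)1110011101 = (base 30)10p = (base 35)qf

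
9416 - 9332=84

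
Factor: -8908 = -1*2^2*17^1*131^1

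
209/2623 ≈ 0.0797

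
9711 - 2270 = 7441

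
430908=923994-493086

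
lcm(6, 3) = 6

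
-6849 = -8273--1424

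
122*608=74176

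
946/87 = 10 + 76/87 ≈ 10.87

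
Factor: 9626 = 2^1*4813^1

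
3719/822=4 + 431/822 ≈ 4.52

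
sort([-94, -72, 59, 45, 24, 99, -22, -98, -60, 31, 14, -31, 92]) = [-98, -94, -72, -60, -31, -22, 14, 24, 31, 45, 59, 92, 99]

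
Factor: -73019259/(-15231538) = 2^(-1)*3^3*7^(-1)*1087967^(-1)*2704417^1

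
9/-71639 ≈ -0.000126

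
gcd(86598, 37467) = 9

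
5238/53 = 98 + 44/53 ≈ 98.83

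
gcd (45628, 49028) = 68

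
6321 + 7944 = 14265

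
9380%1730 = 730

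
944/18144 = 59/1134 ≈ 0.0520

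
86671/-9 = -9630 - 1/9 ≈ -9630.11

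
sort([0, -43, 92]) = [-43, 0, 92]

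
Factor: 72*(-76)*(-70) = 2^6*3^2*5^1*7^1*19^1 = 383040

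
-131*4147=-543257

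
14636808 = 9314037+5322771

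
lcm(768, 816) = 13056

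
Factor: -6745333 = -1*7^1*347^1*2777^1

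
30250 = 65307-35057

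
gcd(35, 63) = 7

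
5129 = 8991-3862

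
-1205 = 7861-9066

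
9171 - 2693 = 6478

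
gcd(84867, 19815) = 3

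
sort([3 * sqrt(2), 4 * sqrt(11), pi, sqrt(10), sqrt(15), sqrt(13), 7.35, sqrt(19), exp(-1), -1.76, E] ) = [-1.76, exp(-1), E, pi, sqrt(10), sqrt(13), sqrt(15), 3 * sqrt(2), sqrt(19), 7.35, 4 * sqrt(11)] 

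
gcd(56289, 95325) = 3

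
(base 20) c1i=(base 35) 3x8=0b1001011100110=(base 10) 4838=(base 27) 6h5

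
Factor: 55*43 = 5^1*11^1*43^1 = 2365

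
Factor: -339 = -1*3^1*113^1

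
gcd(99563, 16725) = 1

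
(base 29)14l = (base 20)28i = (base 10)978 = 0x3d2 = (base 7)2565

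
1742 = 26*67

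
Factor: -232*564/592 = -1*2^1*3^1*29^1*37^(-1)*47^1 = -8178/37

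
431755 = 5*86351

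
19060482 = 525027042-505966560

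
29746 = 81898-52152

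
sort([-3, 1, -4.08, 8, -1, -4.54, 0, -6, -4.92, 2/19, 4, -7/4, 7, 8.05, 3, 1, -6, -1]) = [-6, -6, -4.92, -4.54, -4.08, -3, -7/4, -1, -1, 0, 2/19, 1, 1, 3, 4, 7, 8, 8.05]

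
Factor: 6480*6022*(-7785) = -1*2^5*3^6*5^2*173^1*3011^1 = -303790629600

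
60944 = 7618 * 8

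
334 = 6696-6362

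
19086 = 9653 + 9433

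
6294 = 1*6294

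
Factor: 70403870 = 2^1*5^1*7040387^1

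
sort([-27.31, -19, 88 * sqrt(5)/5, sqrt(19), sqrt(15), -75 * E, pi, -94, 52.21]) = [-75 * E, -94, -27.31, -19, pi, sqrt(15), sqrt(19), 88 * sqrt(5)/5, 52.21]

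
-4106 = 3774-7880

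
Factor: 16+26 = 2^1 * 3^1 * 7^1 = 42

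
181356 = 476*381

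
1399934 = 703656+696278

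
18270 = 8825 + 9445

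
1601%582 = 437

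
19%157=19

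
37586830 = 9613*3910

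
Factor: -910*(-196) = 2^3*5^1*7^3*13^1 = 178360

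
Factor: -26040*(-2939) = 2^3*3^1*5^1*7^1*31^1*2939^1 = 76531560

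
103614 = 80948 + 22666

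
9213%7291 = 1922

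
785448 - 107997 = 677451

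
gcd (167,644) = 1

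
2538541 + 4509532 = 7048073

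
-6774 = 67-6841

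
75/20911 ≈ 0.00359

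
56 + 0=56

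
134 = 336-202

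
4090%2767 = 1323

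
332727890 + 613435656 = 946163546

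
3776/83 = 45 + 41/83 ≈ 45.49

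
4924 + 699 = 5623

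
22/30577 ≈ 0.000719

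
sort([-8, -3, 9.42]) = [-8, -3, 9.42]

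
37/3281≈0.0113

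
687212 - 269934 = 417278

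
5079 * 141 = 716139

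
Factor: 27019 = 41^1 * 659^1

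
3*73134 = 219402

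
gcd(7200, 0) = 7200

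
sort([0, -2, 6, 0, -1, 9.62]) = [-2, -1, 0, 0, 6, 9.62]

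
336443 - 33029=303414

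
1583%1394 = 189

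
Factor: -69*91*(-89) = 3^1*7^1*13^1*23^1*89^1 = 558831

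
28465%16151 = 12314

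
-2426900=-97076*25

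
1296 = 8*162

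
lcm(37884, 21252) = 871332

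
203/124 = 1 + 79/124 ≈ 1.64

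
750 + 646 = 1396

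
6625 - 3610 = 3015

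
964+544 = 1508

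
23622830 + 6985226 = 30608056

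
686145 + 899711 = 1585856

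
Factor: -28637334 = -1*2^1*3^3*11^1*37^1*1303^1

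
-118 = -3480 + 3362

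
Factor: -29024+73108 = 2^2 * 103^1 * 107^1 = 44084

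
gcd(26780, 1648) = 412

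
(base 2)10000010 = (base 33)3v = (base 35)3p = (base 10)130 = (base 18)74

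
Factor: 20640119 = 20640119^1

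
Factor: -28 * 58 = -1 * 2^3 * 7^1 * 29^1 = -1624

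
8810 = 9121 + -311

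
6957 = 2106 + 4851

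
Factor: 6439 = 47^1*137^1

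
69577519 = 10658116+58919403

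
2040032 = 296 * 6892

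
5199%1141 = 635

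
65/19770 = 13/3954 ≈ 0.00329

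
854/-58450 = -61/4175 ≈ -0.0146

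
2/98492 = 1/49246 ≈ 0.0000203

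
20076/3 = 6692 = 6692.00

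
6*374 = 2244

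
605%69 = 53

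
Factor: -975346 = -1*2^1*19^1*25667^1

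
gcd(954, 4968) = 18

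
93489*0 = 0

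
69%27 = 15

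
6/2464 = 3/1232 ≈ 0.00244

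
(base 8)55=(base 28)1h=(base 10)45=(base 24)1l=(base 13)36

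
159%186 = 159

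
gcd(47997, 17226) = 9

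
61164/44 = 1390+1/11 ≈ 1390.09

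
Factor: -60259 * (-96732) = 2^2 * 3^2 * 2687^1 * 60259^1 = 5828973588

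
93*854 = 79422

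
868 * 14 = 12152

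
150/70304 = 75/35152 ≈ 0.00213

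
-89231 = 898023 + -987254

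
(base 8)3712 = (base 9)2655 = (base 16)7ca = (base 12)11a2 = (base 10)1994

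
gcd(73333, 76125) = 1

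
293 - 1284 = -991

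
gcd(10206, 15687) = 189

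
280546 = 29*9674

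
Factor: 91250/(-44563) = -1*2^1*5^4*73^1*44563^(-1)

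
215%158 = 57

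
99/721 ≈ 0.137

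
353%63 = 38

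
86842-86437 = 405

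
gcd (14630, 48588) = 2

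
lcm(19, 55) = 1045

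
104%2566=104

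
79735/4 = 19933 + 3/4 = 19933.75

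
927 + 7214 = 8141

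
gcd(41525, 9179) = 1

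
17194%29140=17194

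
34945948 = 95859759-60913811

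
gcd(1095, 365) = 365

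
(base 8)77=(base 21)30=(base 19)36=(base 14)47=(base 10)63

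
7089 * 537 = 3806793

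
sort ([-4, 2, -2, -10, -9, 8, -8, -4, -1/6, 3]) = [-10, -9, -8, -4, -4, -2, -1/6, 2, 3, 8]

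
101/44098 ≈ 0.00229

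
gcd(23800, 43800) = 200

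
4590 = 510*9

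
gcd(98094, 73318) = 2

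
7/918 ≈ 0.00763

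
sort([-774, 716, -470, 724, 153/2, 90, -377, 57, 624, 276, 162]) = [-774, -470, -377, 57, 153/2, 90, 162, 276, 624, 716, 724]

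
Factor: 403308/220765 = 2^2*3^2*5^(-1)*17^1*67^(-1) = 612/335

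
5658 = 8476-2818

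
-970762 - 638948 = -1609710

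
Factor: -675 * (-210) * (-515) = -1 * 2^1 * 3^4 * 5^4 * 7^1 * 103^1 = -73001250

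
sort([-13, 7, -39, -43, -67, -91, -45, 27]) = [-91, -67, -45, -43, -39, -13, 7, 27]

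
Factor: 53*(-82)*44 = -1*2^3*11^1*41^1*53^1 = -191224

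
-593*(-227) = 134611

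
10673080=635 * 16808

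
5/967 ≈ 0.00517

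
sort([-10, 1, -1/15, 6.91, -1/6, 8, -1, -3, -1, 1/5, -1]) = [-10, -3, -1, -1, -1, -1/6, -1/15, 1/5, 1, 6.91, 8]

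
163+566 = 729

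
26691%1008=483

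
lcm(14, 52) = 364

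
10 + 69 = 79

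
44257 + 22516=66773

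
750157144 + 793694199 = 1543851343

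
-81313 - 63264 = -144577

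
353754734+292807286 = 646562020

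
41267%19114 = 3039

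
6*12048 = 72288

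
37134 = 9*4126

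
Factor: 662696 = 2^3 * 82837^1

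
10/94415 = 2/18883 ≈ 0.000106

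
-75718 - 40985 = -116703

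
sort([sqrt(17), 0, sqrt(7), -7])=[-7, 0, sqrt(7), sqrt(17)]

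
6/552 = 1/92 ≈ 0.0109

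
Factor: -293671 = -1 * 7^1 * 41953^1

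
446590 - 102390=344200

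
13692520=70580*194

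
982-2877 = -1895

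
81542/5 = 16308 + 2/5 = 16308.40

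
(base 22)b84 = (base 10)5504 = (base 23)a97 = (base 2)1010110000000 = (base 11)4154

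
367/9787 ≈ 0.0375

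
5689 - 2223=3466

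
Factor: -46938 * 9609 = -1 * 2^1 * 3^2 * 3203^1 * 7823^1 = -451027242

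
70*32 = 2240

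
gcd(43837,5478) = 1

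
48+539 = 587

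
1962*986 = 1934532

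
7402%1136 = 586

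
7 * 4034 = 28238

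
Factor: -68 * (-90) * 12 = 2^5 * 3^3 * 5^1 * 17^1 = 73440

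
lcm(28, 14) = 28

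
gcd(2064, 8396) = 4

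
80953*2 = 161906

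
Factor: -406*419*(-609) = 2^1*3^1*7^2*29^2*419^1 = 103599426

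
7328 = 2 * 3664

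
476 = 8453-7977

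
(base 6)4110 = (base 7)2433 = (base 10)906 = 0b1110001010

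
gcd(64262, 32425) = 1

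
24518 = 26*943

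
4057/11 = 368+9/11 ≈ 368.82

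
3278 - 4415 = -1137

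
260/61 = 4 + 16/61≈4.26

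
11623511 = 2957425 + 8666086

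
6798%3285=228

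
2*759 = 1518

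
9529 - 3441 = 6088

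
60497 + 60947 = 121444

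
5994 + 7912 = 13906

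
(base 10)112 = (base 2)1110000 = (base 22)52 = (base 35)37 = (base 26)48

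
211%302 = 211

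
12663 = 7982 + 4681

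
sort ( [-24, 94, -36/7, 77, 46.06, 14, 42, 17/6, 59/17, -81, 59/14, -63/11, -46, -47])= [-81, -47, -46, -24, -63/11, -36/7, 17/6, 59/17, 59/14, 14, 42, 46.06, 77, 94]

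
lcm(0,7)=0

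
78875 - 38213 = 40662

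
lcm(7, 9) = 63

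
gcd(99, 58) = 1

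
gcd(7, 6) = 1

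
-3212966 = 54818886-58031852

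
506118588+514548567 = 1020667155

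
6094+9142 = 15236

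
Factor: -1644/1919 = -1 * 2^2 * 3^1 * 19^ (-1) * 101^ (-1) * 137^1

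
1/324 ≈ 0.00309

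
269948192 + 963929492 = 1233877684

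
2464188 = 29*84972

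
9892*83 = 821036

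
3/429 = 1/143 ≈ 0.00699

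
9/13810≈0.000652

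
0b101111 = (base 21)25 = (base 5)142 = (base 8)57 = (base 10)47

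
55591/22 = 2526 + 19/22 ≈ 2526.86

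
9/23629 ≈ 0.000381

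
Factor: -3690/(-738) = 5^1 = 5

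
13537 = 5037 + 8500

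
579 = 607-28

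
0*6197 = 0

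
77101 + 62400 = 139501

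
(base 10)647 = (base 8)1207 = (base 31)kr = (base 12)45b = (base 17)241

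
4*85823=343292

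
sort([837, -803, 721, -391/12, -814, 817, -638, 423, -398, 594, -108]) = [-814, -803, -638, -398, -108, -391/12, 423, 594, 721, 817, 837]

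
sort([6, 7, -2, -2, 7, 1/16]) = [-2, -2, 1/16, 6, 7, 7]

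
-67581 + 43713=-23868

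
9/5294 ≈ 0.00170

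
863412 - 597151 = 266261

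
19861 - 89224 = -69363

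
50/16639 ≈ 0.00300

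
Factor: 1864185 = 3^1 * 5^1 * 19^1 * 31^1 * 211^1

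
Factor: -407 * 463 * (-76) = 2^2 * 11^1 * 19^1 * 37^1 * 463^1 = 14321516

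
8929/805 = 11 + 74/805 ≈ 11.09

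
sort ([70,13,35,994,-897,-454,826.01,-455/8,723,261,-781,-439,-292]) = [-897,-781,-454,-439,-292,-455/8,13,35,70,261,723,826.01,994]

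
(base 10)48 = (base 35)1d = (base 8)60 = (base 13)39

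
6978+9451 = 16429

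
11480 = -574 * (-20) 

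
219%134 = 85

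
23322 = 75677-52355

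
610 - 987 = -377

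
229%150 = 79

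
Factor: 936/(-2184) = -1 * 3^1 * 7^(-1) = -3/7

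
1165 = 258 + 907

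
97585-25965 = 71620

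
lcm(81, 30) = 810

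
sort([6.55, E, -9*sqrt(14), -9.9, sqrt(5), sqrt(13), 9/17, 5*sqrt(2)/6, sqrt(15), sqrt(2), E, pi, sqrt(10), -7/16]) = [-9*sqrt(14), -9.9, -7/16, 9/17, 5*sqrt(2)/6, sqrt(2), sqrt(5), E, E, pi, sqrt(10), sqrt(13), sqrt(15), 6.55]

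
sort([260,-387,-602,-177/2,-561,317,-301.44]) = [-602,-561,-387,-301.44,-177/2,260,317]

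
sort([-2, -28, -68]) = [-68, -28, -2]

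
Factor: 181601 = 7^1 * 25943^1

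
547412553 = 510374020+37038533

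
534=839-305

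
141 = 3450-3309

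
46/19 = 2+8/19 ≈ 2.42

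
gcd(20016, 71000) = 8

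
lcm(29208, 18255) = 146040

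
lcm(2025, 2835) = 14175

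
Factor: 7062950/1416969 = 2^1*3^(-2)*5^2*61^(-1)*89^(-1)*4871^1 = 243550/48861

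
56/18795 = 8/2685 ≈ 0.00298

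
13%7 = 6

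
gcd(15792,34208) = 16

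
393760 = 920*428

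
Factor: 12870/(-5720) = -1 * 2^(-2) * 3^2 = -9/4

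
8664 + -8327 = 337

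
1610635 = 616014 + 994621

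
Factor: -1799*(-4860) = 2^2*3^5*5^1*7^1*257^1 = 8743140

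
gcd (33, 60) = 3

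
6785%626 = 525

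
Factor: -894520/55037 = -1*2^3*5^1*11^1*19^1*47^(-1)*107^1*1171^(-1)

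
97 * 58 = 5626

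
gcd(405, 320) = 5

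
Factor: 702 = 2^1*3^3*13^1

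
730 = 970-240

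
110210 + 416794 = 527004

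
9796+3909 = 13705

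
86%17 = 1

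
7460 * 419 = 3125740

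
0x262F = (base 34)8FH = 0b10011000101111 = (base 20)148F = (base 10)9775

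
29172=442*66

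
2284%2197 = 87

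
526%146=88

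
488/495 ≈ 0.986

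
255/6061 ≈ 0.0421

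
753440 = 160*4709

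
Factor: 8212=2^2 * 2053^1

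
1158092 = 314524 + 843568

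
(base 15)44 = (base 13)4c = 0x40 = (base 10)64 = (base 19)37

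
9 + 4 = 13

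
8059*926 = 7462634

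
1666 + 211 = 1877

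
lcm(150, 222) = 5550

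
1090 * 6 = 6540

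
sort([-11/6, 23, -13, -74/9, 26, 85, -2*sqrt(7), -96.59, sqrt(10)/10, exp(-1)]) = [-96.59, -13, -74/9, -2*sqrt(7), -11/6, sqrt(10)/10, exp(-1), 23, 26, 85]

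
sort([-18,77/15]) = [-18,77/15]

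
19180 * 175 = 3356500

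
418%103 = 6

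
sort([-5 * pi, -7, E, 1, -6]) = [-5 * pi, -7, -6, 1, E]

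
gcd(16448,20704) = 32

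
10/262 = 5/131≈0.0382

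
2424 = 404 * 6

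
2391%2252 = 139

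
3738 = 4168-430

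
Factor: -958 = -1 * 2^1 * 479^1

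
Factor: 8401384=2^3*157^1*6689^1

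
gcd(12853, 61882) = 1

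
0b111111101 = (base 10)509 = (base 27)in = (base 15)23e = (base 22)113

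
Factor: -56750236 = -1 * 2^2 * 14187559^1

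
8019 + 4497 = 12516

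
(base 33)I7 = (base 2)1001011001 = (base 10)601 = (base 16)259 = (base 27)M7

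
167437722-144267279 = 23170443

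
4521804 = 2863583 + 1658221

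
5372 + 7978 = 13350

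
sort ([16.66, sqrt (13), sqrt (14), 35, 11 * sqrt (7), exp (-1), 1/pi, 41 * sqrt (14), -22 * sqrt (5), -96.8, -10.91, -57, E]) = [-96.8, -57, -22 * sqrt (5), -10.91, 1/pi, exp (-1), E, sqrt (13), sqrt (14), 16.66, 11 * sqrt (7), 35, 41 * sqrt (14)]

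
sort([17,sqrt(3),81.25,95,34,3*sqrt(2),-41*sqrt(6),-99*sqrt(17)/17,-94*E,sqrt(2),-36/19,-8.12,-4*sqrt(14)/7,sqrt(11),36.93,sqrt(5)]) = [-94*E,-41*sqrt(6),-99*sqrt(17)/17,-8.12,-4*sqrt(14)/7,-36/19,sqrt(2),sqrt(3),sqrt(5),sqrt(11),3*sqrt(2),17,34,36.93,81.25,95]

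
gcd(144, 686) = 2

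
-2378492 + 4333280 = 1954788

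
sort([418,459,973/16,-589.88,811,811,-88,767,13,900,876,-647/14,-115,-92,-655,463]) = [-655,-589.88,-115,-92,-88,-647/14,13,973/16,418,459,463,767,811,811,876,900]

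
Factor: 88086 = 2^1*3^1*53^1*277^1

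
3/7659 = 1/2553 ≈ 0.000392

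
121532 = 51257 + 70275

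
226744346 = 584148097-357403751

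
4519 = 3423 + 1096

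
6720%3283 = 154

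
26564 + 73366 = 99930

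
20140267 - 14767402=5372865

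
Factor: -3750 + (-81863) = -1 * 11^1 * 43^1 * 181^1 = -85613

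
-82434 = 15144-97578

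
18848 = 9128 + 9720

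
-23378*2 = -46756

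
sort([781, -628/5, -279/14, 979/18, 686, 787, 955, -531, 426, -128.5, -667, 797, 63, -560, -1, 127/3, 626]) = [-667, -560, -531, -128.5, -628/5, -279/14, -1, 127/3, 979/18, 63, 426, 626, 686, 781, 787, 797, 955]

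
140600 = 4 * 35150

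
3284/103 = 31 + 91/103 ≈ 31.88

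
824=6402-5578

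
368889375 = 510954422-142065047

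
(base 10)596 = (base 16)254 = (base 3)211002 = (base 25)nl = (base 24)10k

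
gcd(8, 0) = 8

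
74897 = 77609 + -2712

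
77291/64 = 1207 + 43/64 ≈ 1207.67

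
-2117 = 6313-8430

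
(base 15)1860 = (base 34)4it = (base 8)12221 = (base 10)5265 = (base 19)eb2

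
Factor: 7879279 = 17^1 * 269^1 * 1723^1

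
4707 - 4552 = 155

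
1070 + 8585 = 9655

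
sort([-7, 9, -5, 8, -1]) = [-7, -5, -1, 8, 9]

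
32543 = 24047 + 8496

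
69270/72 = 962 + 1/12 ≈ 962.08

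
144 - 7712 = -7568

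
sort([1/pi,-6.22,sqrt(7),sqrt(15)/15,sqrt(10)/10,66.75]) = [-6.22,sqrt(15)/15,sqrt(10)/10,1/pi,sqrt(7),66.75]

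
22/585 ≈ 0.0376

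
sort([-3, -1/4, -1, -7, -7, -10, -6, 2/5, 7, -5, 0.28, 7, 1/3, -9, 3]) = [-10, -9, -7, -7, -6, -5, -3, -1, -1/4, 0.28, 1/3, 2/5, 3, 7, 7]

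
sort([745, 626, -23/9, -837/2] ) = [-837/2, -23/9, 626, 745] 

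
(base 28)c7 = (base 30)bd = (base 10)343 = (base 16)157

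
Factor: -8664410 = -1*2^1*5^1*109^1*7949^1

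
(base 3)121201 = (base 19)14e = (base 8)703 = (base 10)451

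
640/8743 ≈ 0.0732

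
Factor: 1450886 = 2^1*23^1*31541^1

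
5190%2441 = 308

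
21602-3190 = 18412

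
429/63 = 6+17/21 ≈ 6.81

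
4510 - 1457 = 3053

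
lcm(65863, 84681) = 592767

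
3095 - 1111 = 1984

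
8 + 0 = 8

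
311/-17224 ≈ -0.0181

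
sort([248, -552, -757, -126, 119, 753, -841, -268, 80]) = [-841, -757, -552, -268, -126, 80, 119, 248, 753]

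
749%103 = 28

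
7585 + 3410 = 10995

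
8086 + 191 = 8277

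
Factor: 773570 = 2^1*5^1*7^1*43^1*257^1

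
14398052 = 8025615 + 6372437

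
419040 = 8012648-7593608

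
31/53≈0.585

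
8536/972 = 2134/243 ≈ 8.78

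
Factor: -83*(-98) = 2^1*7^2*83^1 = 8134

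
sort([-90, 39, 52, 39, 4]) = [-90, 4, 39, 39, 52]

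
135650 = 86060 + 49590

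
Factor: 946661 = 946661^1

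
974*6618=6445932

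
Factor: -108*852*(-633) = 2^4*3^5*71^1*211^1 = 58246128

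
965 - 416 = 549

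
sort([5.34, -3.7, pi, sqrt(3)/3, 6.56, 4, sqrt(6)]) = [-3.7, sqrt(3)/3, sqrt(6), pi, 4, 5.34, 6.56]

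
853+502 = 1355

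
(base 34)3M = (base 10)124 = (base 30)44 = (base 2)1111100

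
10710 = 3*3570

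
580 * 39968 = 23181440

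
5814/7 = 830 + 4/7 ≈ 830.57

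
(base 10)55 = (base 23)29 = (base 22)2b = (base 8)67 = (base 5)210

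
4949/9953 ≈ 0.497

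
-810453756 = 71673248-882127004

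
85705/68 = 1260 + 25/68 ≈ 1260.37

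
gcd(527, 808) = 1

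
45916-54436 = -8520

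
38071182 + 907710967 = 945782149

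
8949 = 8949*1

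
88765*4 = 355060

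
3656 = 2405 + 1251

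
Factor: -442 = -1*2^1*13^1*17^1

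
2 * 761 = 1522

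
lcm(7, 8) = 56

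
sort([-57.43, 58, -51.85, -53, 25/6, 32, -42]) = [-57.43, -53, -51.85, -42, 25/6, 32, 58]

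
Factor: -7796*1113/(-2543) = 2^2*3^1*7^1*53^1*1949^1*2543^(-1) = 8676948/2543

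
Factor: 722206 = 2^1*193^1*1871^1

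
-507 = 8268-8775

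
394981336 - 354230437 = 40750899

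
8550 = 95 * 90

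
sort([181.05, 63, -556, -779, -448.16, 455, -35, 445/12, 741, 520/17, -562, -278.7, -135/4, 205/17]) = [-779, -562, -556, -448.16, -278.7, -35, -135/4, 205/17, 520/17, 445/12, 63, 181.05, 455, 741]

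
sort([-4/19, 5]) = [-4/19, 5]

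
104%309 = 104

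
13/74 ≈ 0.176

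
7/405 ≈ 0.0173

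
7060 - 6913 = 147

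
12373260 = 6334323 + 6038937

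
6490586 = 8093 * 802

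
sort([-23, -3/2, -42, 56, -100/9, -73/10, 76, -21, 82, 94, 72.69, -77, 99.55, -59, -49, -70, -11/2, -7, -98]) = [-98, -77, -70, -59, -49, -42, -23, -21, -100/9, -73/10, -7, -11/2, -3/2, 56, 72.69, 76, 82, 94, 99.55]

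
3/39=1/13 ≈ 0.0769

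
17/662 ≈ 0.0257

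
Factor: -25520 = -1*2^4*5^1*11^1*29^1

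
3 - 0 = 3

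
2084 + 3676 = 5760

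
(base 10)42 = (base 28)1e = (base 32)1a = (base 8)52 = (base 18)26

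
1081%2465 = 1081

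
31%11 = 9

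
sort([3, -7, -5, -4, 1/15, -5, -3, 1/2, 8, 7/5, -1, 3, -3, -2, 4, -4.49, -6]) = [-7, -6, -5, -5, -4.49, -4, -3, -3, -2, -1, 1/15, 1/2, 7/5, 3, 3, 4, 8]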